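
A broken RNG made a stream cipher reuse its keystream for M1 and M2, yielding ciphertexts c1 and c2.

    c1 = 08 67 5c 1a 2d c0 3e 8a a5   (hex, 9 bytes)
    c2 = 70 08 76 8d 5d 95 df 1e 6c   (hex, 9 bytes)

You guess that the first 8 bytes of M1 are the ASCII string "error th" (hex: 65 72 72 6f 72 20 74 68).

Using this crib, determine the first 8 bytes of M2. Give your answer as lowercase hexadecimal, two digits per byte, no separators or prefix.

1d1d58f8027595fc

First, c1 ⊕ c2 = (M1 ⊕ K) ⊕ (M2 ⊕ K) = M1 ⊕ M2, so the key drops out. Then M2 = (M1 ⊕ M2) ⊕ M1 over the first 8 bytes.
byte 0: (08 xor 70) xor 65 = 78 xor 65 = 1d
byte 1: (67 xor 08) xor 72 = 6f xor 72 = 1d
byte 2: (5c xor 76) xor 72 = 2a xor 72 = 58
byte 3: (1a xor 8d) xor 6f = 97 xor 6f = f8
byte 4: (2d xor 5d) xor 72 = 70 xor 72 = 02
byte 5: (c0 xor 95) xor 20 = 55 xor 20 = 75
byte 6: (3e xor df) xor 74 = e1 xor 74 = 95
byte 7: (8a xor 1e) xor 68 = 94 xor 68 = fc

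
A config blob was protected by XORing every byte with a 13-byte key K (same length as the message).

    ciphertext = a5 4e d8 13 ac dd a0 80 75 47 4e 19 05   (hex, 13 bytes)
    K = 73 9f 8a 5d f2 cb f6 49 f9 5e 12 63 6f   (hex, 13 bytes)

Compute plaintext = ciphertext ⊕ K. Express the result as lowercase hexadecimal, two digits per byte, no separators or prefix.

d6d1524e5e1656c98c195c7a6a

XOR is its own inverse, so applying the key byte-wise gives the result directly.
byte 0: a5 XOR 73 = d6
byte 1: 4e XOR 9f = d1
byte 2: d8 XOR 8a = 52
byte 3: 13 XOR 5d = 4e
byte 4: ac XOR f2 = 5e
byte 5: dd XOR cb = 16
byte 6: a0 XOR f6 = 56
byte 7: 80 XOR 49 = c9
byte 8: 75 XOR f9 = 8c
byte 9: 47 XOR 5e = 19
byte 10: 4e XOR 12 = 5c
byte 11: 19 XOR 63 = 7a
byte 12: 05 XOR 6f = 6a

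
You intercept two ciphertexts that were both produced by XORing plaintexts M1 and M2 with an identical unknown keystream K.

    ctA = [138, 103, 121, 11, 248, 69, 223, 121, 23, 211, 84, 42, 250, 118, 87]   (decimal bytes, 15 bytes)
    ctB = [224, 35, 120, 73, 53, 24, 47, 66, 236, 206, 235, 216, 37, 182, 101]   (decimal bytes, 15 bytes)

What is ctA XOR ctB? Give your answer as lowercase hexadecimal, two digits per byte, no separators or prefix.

ctA ⊕ ctB = (M1 ⊕ K) ⊕ (M2 ⊕ K) = M1 ⊕ M2 — the shared key cancels under XOR.
byte 0: 138 XOR 224 = 106
byte 1: 103 XOR  35 =  68
byte 2: 121 XOR 120 =   1
byte 3:  11 XOR  73 =  66
byte 4: 248 XOR  53 = 205
byte 5:  69 XOR  24 =  93
byte 6: 223 XOR  47 = 240
byte 7: 121 XOR  66 =  59
byte 8:  23 XOR 236 = 251
byte 9: 211 XOR 206 =  29
byte 10:  84 XOR 235 = 191
byte 11:  42 XOR 216 = 242
byte 12: 250 XOR  37 = 223
byte 13: 118 XOR 182 = 192
byte 14:  87 XOR 101 =  50

6a440142cd5df03bfb1dbff2dfc032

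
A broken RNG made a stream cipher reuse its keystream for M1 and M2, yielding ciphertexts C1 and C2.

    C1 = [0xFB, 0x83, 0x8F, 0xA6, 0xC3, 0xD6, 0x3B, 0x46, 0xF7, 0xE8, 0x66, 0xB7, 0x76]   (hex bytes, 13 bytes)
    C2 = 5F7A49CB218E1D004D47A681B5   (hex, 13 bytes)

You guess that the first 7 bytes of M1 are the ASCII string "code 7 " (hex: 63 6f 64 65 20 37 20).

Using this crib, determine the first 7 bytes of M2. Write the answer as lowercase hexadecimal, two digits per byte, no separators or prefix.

c796a208c26f06

First, C1 ⊕ C2 = (M1 ⊕ K) ⊕ (M2 ⊕ K) = M1 ⊕ M2, so the key drops out. Then M2 = (M1 ⊕ M2) ⊕ M1 over the first 7 bytes.
byte 0: (fb ^ 5f) ^ 63 = a4 ^ 63 = c7
byte 1: (83 ^ 7a) ^ 6f = f9 ^ 6f = 96
byte 2: (8f ^ 49) ^ 64 = c6 ^ 64 = a2
byte 3: (a6 ^ cb) ^ 65 = 6d ^ 65 = 08
byte 4: (c3 ^ 21) ^ 20 = e2 ^ 20 = c2
byte 5: (d6 ^ 8e) ^ 37 = 58 ^ 37 = 6f
byte 6: (3b ^ 1d) ^ 20 = 26 ^ 20 = 06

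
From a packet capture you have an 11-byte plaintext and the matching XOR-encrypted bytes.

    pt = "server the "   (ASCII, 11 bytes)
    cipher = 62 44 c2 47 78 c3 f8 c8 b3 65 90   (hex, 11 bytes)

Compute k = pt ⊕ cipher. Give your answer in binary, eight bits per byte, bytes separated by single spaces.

00010001 00100001 10110000 00110001 00011101 10110001 11011000 10111100 11011011 00000000 10110000

Since cipher = pt ⊕ k, XORing both sides with pt gives k = pt ⊕ cipher.
73 xor 62 = 11
65 xor 44 = 21
72 xor c2 = b0
76 xor 47 = 31
65 xor 78 = 1d
72 xor c3 = b1
20 xor f8 = d8
74 xor c8 = bc
68 xor b3 = db
65 xor 65 = 00
20 xor 90 = b0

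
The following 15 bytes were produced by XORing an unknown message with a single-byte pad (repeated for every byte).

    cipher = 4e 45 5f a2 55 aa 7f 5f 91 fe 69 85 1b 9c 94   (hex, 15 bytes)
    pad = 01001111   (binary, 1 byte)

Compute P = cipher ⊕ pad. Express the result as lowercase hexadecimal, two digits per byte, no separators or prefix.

The 1-byte key repeats, so the effective keystream is 4f 4f 4f 4f 4f 4f 4f 4f 4f 4f 4f 4f 4f 4f 4f.
byte 0: 4e xor 4f = 01
byte 1: 45 xor 4f = 0a
byte 2: 5f xor 4f = 10
byte 3: a2 xor 4f = ed
byte 4: 55 xor 4f = 1a
byte 5: aa xor 4f = e5
byte 6: 7f xor 4f = 30
byte 7: 5f xor 4f = 10
byte 8: 91 xor 4f = de
byte 9: fe xor 4f = b1
byte 10: 69 xor 4f = 26
byte 11: 85 xor 4f = ca
byte 12: 1b xor 4f = 54
byte 13: 9c xor 4f = d3
byte 14: 94 xor 4f = db

010a10ed1ae53010deb126ca54d3db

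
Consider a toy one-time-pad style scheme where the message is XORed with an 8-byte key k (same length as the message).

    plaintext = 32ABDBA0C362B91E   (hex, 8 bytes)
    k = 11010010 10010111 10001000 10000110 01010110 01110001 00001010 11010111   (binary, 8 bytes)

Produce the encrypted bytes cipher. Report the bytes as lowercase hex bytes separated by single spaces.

e0 3c 53 26 95 13 b3 c9

32 XOR d2 = e0
ab XOR 97 = 3c
db XOR 88 = 53
a0 XOR 86 = 26
c3 XOR 56 = 95
62 XOR 71 = 13
b9 XOR 0a = b3
1e XOR d7 = c9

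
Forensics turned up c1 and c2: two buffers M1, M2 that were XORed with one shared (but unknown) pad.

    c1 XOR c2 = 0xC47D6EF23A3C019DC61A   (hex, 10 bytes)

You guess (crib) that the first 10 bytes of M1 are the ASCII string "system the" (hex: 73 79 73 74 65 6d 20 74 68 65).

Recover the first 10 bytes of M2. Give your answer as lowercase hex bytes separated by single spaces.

b7 04 1d 86 5f 51 21 e9 ae 7f

Since c1 ⊕ c2 = M1 ⊕ M2, XORing with the guessed M1 bytes yields the corresponding M2 bytes: M2 = (c1 ⊕ c2) ⊕ M1.
c4 XOR 73 = b7
7d XOR 79 = 04
6e XOR 73 = 1d
f2 XOR 74 = 86
3a XOR 65 = 5f
3c XOR 6d = 51
01 XOR 20 = 21
9d XOR 74 = e9
c6 XOR 68 = ae
1a XOR 65 = 7f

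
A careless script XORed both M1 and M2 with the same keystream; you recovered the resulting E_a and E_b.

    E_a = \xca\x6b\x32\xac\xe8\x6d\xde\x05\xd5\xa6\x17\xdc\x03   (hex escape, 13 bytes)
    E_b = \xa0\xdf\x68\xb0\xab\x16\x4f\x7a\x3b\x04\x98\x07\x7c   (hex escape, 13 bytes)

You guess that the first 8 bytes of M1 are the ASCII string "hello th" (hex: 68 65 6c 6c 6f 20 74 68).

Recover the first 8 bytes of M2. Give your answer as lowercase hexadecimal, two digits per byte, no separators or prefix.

First, E_a ⊕ E_b = (M1 ⊕ K) ⊕ (M2 ⊕ K) = M1 ⊕ M2, so the key drops out. Then M2 = (M1 ⊕ M2) ⊕ M1 over the first 8 bytes.
byte 0: (ca xor a0) xor 68 = 6a xor 68 = 02
byte 1: (6b xor df) xor 65 = b4 xor 65 = d1
byte 2: (32 xor 68) xor 6c = 5a xor 6c = 36
byte 3: (ac xor b0) xor 6c = 1c xor 6c = 70
byte 4: (e8 xor ab) xor 6f = 43 xor 6f = 2c
byte 5: (6d xor 16) xor 20 = 7b xor 20 = 5b
byte 6: (de xor 4f) xor 74 = 91 xor 74 = e5
byte 7: (05 xor 7a) xor 68 = 7f xor 68 = 17

02d136702c5be517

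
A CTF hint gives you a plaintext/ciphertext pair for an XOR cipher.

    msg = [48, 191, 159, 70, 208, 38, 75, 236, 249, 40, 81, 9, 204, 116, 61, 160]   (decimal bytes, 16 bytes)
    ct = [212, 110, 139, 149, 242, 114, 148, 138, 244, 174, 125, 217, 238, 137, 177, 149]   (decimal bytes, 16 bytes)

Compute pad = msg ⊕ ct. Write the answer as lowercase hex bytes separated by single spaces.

Since ct = msg ⊕ pad, XORing both sides with msg gives pad = msg ⊕ ct.
30 xor d4 = e4
bf xor 6e = d1
9f xor 8b = 14
46 xor 95 = d3
d0 xor f2 = 22
26 xor 72 = 54
4b xor 94 = df
ec xor 8a = 66
f9 xor f4 = 0d
28 xor ae = 86
51 xor 7d = 2c
09 xor d9 = d0
cc xor ee = 22
74 xor 89 = fd
3d xor b1 = 8c
a0 xor 95 = 35

e4 d1 14 d3 22 54 df 66 0d 86 2c d0 22 fd 8c 35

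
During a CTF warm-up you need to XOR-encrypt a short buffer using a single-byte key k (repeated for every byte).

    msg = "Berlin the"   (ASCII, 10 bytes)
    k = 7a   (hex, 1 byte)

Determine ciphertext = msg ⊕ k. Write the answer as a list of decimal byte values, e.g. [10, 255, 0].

The 1-byte key repeats, so the effective keystream is 7a 7a 7a 7a 7a 7a 7a 7a 7a 7a.
byte 0: 42 ⊕ 7a = 38
byte 1: 65 ⊕ 7a = 1f
byte 2: 72 ⊕ 7a = 08
byte 3: 6c ⊕ 7a = 16
byte 4: 69 ⊕ 7a = 13
byte 5: 6e ⊕ 7a = 14
byte 6: 20 ⊕ 7a = 5a
byte 7: 74 ⊕ 7a = 0e
byte 8: 68 ⊕ 7a = 12
byte 9: 65 ⊕ 7a = 1f

[56, 31, 8, 22, 19, 20, 90, 14, 18, 31]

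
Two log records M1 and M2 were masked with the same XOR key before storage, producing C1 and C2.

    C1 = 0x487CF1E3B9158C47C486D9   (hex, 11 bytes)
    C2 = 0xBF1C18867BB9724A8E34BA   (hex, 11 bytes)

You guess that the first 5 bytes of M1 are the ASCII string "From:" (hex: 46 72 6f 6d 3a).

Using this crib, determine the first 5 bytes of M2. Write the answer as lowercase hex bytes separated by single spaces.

First, C1 ⊕ C2 = (M1 ⊕ K) ⊕ (M2 ⊕ K) = M1 ⊕ M2, so the key drops out. Then M2 = (M1 ⊕ M2) ⊕ M1 over the first 5 bytes.
byte 0: (48 ^ bf) ^ 46 = f7 ^ 46 = b1
byte 1: (7c ^ 1c) ^ 72 = 60 ^ 72 = 12
byte 2: (f1 ^ 18) ^ 6f = e9 ^ 6f = 86
byte 3: (e3 ^ 86) ^ 6d = 65 ^ 6d = 08
byte 4: (b9 ^ 7b) ^ 3a = c2 ^ 3a = f8

b1 12 86 08 f8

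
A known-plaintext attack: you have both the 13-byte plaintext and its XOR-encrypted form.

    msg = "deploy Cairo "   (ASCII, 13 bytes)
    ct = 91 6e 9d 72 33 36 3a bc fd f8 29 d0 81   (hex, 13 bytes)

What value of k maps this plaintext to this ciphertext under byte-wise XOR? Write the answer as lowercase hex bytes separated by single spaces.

f5 0b ed 1e 5c 4f 1a ff 9c 91 5b bf a1

Since ct = msg ⊕ k, XORing both sides with msg gives k = msg ⊕ ct.
byte 0: 64 ^ 91 = f5
byte 1: 65 ^ 6e = 0b
byte 2: 70 ^ 9d = ed
byte 3: 6c ^ 72 = 1e
byte 4: 6f ^ 33 = 5c
byte 5: 79 ^ 36 = 4f
byte 6: 20 ^ 3a = 1a
byte 7: 43 ^ bc = ff
byte 8: 61 ^ fd = 9c
byte 9: 69 ^ f8 = 91
byte 10: 72 ^ 29 = 5b
byte 11: 6f ^ d0 = bf
byte 12: 20 ^ 81 = a1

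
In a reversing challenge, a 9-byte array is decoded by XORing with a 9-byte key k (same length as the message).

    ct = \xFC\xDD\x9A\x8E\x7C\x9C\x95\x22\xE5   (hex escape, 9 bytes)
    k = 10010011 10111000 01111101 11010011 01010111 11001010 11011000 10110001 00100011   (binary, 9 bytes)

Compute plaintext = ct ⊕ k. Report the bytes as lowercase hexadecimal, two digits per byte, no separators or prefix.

6f65e75d2b564d93c6

fc xor 93 = 6f
dd xor b8 = 65
9a xor 7d = e7
8e xor d3 = 5d
7c xor 57 = 2b
9c xor ca = 56
95 xor d8 = 4d
22 xor b1 = 93
e5 xor 23 = c6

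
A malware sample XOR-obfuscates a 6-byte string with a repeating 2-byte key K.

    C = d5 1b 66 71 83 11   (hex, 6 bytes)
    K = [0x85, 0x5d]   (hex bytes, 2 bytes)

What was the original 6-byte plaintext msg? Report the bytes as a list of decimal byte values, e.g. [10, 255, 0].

The 2-byte key repeats, so the effective keystream is 85 5d 85 5d 85 5d.
byte 0: d5 XOR 85 = 50
byte 1: 1b XOR 5d = 46
byte 2: 66 XOR 85 = e3
byte 3: 71 XOR 5d = 2c
byte 4: 83 XOR 85 = 06
byte 5: 11 XOR 5d = 4c

[80, 70, 227, 44, 6, 76]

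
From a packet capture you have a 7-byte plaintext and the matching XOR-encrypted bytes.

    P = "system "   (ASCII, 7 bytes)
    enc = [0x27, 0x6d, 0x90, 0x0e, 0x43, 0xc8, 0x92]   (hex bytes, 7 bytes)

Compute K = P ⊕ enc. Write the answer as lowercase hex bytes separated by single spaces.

Since enc = P ⊕ K, XORing both sides with P gives K = P ⊕ enc.
73 xor 27 = 54
79 xor 6d = 14
73 xor 90 = e3
74 xor 0e = 7a
65 xor 43 = 26
6d xor c8 = a5
20 xor 92 = b2

54 14 e3 7a 26 a5 b2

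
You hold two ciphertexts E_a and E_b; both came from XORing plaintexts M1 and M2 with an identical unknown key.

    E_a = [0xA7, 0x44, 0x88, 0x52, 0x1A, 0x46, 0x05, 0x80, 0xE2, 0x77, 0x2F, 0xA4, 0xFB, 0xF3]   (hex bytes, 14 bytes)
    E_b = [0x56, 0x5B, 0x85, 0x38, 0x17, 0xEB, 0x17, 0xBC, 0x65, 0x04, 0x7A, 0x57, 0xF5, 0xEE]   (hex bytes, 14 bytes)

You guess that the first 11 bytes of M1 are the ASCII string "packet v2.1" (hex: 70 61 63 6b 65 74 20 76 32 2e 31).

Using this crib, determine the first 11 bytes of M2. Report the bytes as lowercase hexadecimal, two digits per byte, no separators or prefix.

817e6e0168d9324ab55d64

First, E_a ⊕ E_b = (M1 ⊕ K) ⊕ (M2 ⊕ K) = M1 ⊕ M2, so the key drops out. Then M2 = (M1 ⊕ M2) ⊕ M1 over the first 11 bytes.
byte 0: (a7 XOR 56) XOR 70 = f1 XOR 70 = 81
byte 1: (44 XOR 5b) XOR 61 = 1f XOR 61 = 7e
byte 2: (88 XOR 85) XOR 63 = 0d XOR 63 = 6e
byte 3: (52 XOR 38) XOR 6b = 6a XOR 6b = 01
byte 4: (1a XOR 17) XOR 65 = 0d XOR 65 = 68
byte 5: (46 XOR eb) XOR 74 = ad XOR 74 = d9
byte 6: (05 XOR 17) XOR 20 = 12 XOR 20 = 32
byte 7: (80 XOR bc) XOR 76 = 3c XOR 76 = 4a
byte 8: (e2 XOR 65) XOR 32 = 87 XOR 32 = b5
byte 9: (77 XOR 04) XOR 2e = 73 XOR 2e = 5d
byte 10: (2f XOR 7a) XOR 31 = 55 XOR 31 = 64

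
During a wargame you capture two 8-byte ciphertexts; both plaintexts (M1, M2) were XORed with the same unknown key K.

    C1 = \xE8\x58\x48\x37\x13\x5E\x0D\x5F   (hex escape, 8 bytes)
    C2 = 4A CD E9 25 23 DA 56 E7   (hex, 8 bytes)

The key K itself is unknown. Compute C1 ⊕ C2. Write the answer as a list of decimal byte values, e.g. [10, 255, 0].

[162, 149, 161, 18, 48, 132, 91, 184]

C1 ⊕ C2 = (M1 ⊕ K) ⊕ (M2 ⊕ K) = M1 ⊕ M2 — the shared key cancels under XOR.
e8 ⊕ 4a = a2
58 ⊕ cd = 95
48 ⊕ e9 = a1
37 ⊕ 25 = 12
13 ⊕ 23 = 30
5e ⊕ da = 84
0d ⊕ 56 = 5b
5f ⊕ e7 = b8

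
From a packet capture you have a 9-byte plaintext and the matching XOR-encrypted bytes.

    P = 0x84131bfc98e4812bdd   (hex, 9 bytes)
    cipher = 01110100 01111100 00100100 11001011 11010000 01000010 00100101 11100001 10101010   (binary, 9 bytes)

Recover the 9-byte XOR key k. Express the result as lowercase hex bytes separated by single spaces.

Since cipher = P ⊕ k, XORing both sides with P gives k = P ⊕ cipher.
84 XOR 74 = f0
13 XOR 7c = 6f
1b XOR 24 = 3f
fc XOR cb = 37
98 XOR d0 = 48
e4 XOR 42 = a6
81 XOR 25 = a4
2b XOR e1 = ca
dd XOR aa = 77

f0 6f 3f 37 48 a6 a4 ca 77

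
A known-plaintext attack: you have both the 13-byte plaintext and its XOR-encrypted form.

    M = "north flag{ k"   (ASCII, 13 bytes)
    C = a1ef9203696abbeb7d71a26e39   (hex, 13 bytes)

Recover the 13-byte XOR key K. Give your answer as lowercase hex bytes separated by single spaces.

Since C = M ⊕ K, XORing both sides with M gives K = M ⊕ C.
110 ^ 161 = 207
111 ^ 239 = 128
114 ^ 146 = 224
116 ^   3 = 119
104 ^ 105 =   1
 32 ^ 106 =  74
102 ^ 187 = 221
108 ^ 235 = 135
 97 ^ 125 =  28
103 ^ 113 =  22
123 ^ 162 = 217
 32 ^ 110 =  78
107 ^  57 =  82

cf 80 e0 77 01 4a dd 87 1c 16 d9 4e 52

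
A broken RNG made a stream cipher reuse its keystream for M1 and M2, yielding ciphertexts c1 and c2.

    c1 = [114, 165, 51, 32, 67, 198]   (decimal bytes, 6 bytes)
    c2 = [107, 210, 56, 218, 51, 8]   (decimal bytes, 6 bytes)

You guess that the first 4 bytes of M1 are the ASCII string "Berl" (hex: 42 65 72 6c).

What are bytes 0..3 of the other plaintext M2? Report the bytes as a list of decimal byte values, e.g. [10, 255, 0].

First, c1 ⊕ c2 = (M1 ⊕ K) ⊕ (M2 ⊕ K) = M1 ⊕ M2, so the key drops out. Then M2 = (M1 ⊕ M2) ⊕ M1 over the first 4 bytes.
byte 0: (72 ⊕ 6b) ⊕ 42 = 19 ⊕ 42 = 5b
byte 1: (a5 ⊕ d2) ⊕ 65 = 77 ⊕ 65 = 12
byte 2: (33 ⊕ 38) ⊕ 72 = 0b ⊕ 72 = 79
byte 3: (20 ⊕ da) ⊕ 6c = fa ⊕ 6c = 96

[91, 18, 121, 150]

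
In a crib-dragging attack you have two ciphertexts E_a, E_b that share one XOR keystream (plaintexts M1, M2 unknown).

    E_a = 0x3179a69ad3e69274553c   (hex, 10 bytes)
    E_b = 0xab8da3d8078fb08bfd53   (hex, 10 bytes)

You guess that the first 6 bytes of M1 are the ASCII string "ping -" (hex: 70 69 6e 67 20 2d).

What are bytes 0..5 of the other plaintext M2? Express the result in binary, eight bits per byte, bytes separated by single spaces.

11101010 10011101 01101011 00100101 11110100 01000100

First, E_a ⊕ E_b = (M1 ⊕ K) ⊕ (M2 ⊕ K) = M1 ⊕ M2, so the key drops out. Then M2 = (M1 ⊕ M2) ⊕ M1 over the first 6 bytes.
byte 0: (31 XOR ab) XOR 70 = 9a XOR 70 = ea
byte 1: (79 XOR 8d) XOR 69 = f4 XOR 69 = 9d
byte 2: (a6 XOR a3) XOR 6e = 05 XOR 6e = 6b
byte 3: (9a XOR d8) XOR 67 = 42 XOR 67 = 25
byte 4: (d3 XOR 07) XOR 20 = d4 XOR 20 = f4
byte 5: (e6 XOR 8f) XOR 2d = 69 XOR 2d = 44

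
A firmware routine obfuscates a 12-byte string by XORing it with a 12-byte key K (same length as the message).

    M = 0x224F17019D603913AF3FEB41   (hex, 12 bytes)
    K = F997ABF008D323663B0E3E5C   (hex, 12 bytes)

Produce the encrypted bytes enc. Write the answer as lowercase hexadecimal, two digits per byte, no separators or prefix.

dbd8bcf195b31a759431d51d

XOR is its own inverse, so applying the key byte-wise gives the result directly.
00100010 ^ 11111001 = 11011011
01001111 ^ 10010111 = 11011000
00010111 ^ 10101011 = 10111100
00000001 ^ 11110000 = 11110001
10011101 ^ 00001000 = 10010101
01100000 ^ 11010011 = 10110011
00111001 ^ 00100011 = 00011010
00010011 ^ 01100110 = 01110101
10101111 ^ 00111011 = 10010100
00111111 ^ 00001110 = 00110001
11101011 ^ 00111110 = 11010101
01000001 ^ 01011100 = 00011101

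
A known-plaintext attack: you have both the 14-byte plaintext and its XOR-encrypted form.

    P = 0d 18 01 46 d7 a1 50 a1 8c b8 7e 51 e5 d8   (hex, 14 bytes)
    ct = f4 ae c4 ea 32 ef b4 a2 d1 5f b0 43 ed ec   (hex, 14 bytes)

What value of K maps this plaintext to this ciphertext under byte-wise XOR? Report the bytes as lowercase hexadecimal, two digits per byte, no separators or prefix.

Since ct = P ⊕ K, XORing both sides with P gives K = P ⊕ ct.
0d ⊕ f4 = f9
18 ⊕ ae = b6
01 ⊕ c4 = c5
46 ⊕ ea = ac
d7 ⊕ 32 = e5
a1 ⊕ ef = 4e
50 ⊕ b4 = e4
a1 ⊕ a2 = 03
8c ⊕ d1 = 5d
b8 ⊕ 5f = e7
7e ⊕ b0 = ce
51 ⊕ 43 = 12
e5 ⊕ ed = 08
d8 ⊕ ec = 34

f9b6c5ace54ee4035de7ce120834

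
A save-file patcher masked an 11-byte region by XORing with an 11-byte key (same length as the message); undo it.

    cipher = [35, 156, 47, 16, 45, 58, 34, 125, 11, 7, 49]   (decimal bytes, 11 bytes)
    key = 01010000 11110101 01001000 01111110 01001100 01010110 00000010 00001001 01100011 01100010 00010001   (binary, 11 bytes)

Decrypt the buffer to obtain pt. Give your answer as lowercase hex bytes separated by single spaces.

73 69 67 6e 61 6c 20 74 68 65 20

XOR is its own inverse, so applying the key byte-wise gives the result directly.
 35 ^  80 = 115
156 ^ 245 = 105
 47 ^  72 = 103
 16 ^ 126 = 110
 45 ^  76 =  97
 58 ^  86 = 108
 34 ^   2 =  32
125 ^   9 = 116
 11 ^  99 = 104
  7 ^  98 = 101
 49 ^  17 =  32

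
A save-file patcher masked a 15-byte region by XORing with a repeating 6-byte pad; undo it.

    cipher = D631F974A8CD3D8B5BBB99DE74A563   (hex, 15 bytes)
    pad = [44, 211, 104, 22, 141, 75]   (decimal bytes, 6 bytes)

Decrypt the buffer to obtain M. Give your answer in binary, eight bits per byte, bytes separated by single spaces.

11111010 11100010 10010001 01100010 00100101 10000110 00010001 01011000 00110011 10101101 00010100 10010101 01011000 01110110 00001011

The 6-byte key repeats, so the effective keystream is 2c d3 68 16 8d 4b 2c d3 68 16 8d 4b 2c d3 68.
byte 0: 11010110 XOR 00101100 = 11111010
byte 1: 00110001 XOR 11010011 = 11100010
byte 2: 11111001 XOR 01101000 = 10010001
byte 3: 01110100 XOR 00010110 = 01100010
byte 4: 10101000 XOR 10001101 = 00100101
byte 5: 11001101 XOR 01001011 = 10000110
byte 6: 00111101 XOR 00101100 = 00010001
byte 7: 10001011 XOR 11010011 = 01011000
byte 8: 01011011 XOR 01101000 = 00110011
byte 9: 10111011 XOR 00010110 = 10101101
byte 10: 10011001 XOR 10001101 = 00010100
byte 11: 11011110 XOR 01001011 = 10010101
byte 12: 01110100 XOR 00101100 = 01011000
byte 13: 10100101 XOR 11010011 = 01110110
byte 14: 01100011 XOR 01101000 = 00001011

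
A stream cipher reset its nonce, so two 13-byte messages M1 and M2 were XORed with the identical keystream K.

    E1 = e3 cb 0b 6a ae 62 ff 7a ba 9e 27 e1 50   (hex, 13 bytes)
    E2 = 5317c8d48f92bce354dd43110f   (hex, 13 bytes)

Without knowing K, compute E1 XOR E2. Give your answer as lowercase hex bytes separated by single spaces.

b0 dc c3 be 21 f0 43 99 ee 43 64 f0 5f

E1 ⊕ E2 = (M1 ⊕ K) ⊕ (M2 ⊕ K) = M1 ⊕ M2 — the shared key cancels under XOR.
227 XOR  83 = 176
203 XOR  23 = 220
 11 XOR 200 = 195
106 XOR 212 = 190
174 XOR 143 =  33
 98 XOR 146 = 240
255 XOR 188 =  67
122 XOR 227 = 153
186 XOR  84 = 238
158 XOR 221 =  67
 39 XOR  67 = 100
225 XOR  17 = 240
 80 XOR  15 =  95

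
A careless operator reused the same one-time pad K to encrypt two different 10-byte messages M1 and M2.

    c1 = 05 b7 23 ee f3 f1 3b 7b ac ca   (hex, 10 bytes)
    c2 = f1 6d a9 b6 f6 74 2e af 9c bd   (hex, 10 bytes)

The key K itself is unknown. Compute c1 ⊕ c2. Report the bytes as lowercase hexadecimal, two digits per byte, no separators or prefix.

f4da8a58058515d43077

c1 ⊕ c2 = (M1 ⊕ K) ⊕ (M2 ⊕ K) = M1 ⊕ M2 — the shared key cancels under XOR.
05 ^ f1 = f4
b7 ^ 6d = da
23 ^ a9 = 8a
ee ^ b6 = 58
f3 ^ f6 = 05
f1 ^ 74 = 85
3b ^ 2e = 15
7b ^ af = d4
ac ^ 9c = 30
ca ^ bd = 77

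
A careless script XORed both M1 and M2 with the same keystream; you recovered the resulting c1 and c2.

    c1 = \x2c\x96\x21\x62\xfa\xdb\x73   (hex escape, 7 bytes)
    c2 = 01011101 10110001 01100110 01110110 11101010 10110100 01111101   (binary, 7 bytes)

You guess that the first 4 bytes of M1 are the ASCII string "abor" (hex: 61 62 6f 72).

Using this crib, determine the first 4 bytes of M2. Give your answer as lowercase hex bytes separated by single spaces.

10 45 28 66

First, c1 ⊕ c2 = (M1 ⊕ K) ⊕ (M2 ⊕ K) = M1 ⊕ M2, so the key drops out. Then M2 = (M1 ⊕ M2) ⊕ M1 over the first 4 bytes.
byte 0: (2c ^ 5d) ^ 61 = 71 ^ 61 = 10
byte 1: (96 ^ b1) ^ 62 = 27 ^ 62 = 45
byte 2: (21 ^ 66) ^ 6f = 47 ^ 6f = 28
byte 3: (62 ^ 76) ^ 72 = 14 ^ 72 = 66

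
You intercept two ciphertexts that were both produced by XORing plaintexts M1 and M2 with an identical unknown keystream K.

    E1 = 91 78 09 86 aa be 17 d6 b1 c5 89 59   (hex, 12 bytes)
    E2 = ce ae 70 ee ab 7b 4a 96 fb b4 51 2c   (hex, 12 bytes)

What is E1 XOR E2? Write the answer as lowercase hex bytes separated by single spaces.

E1 ⊕ E2 = (M1 ⊕ K) ⊕ (M2 ⊕ K) = M1 ⊕ M2 — the shared key cancels under XOR.
byte 0: 91 ^ ce = 5f
byte 1: 78 ^ ae = d6
byte 2: 09 ^ 70 = 79
byte 3: 86 ^ ee = 68
byte 4: aa ^ ab = 01
byte 5: be ^ 7b = c5
byte 6: 17 ^ 4a = 5d
byte 7: d6 ^ 96 = 40
byte 8: b1 ^ fb = 4a
byte 9: c5 ^ b4 = 71
byte 10: 89 ^ 51 = d8
byte 11: 59 ^ 2c = 75

5f d6 79 68 01 c5 5d 40 4a 71 d8 75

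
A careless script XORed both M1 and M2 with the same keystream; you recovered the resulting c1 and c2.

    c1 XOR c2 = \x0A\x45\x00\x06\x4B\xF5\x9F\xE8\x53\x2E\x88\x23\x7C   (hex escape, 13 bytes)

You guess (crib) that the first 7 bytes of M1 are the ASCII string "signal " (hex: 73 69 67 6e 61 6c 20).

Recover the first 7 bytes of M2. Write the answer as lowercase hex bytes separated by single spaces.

79 2c 67 68 2a 99 bf

Since c1 ⊕ c2 = M1 ⊕ M2, XORing with the guessed M1 bytes yields the corresponding M2 bytes: M2 = (c1 ⊕ c2) ⊕ M1.
byte 0:  10 ^ 115 = 121
byte 1:  69 ^ 105 =  44
byte 2:   0 ^ 103 = 103
byte 3:   6 ^ 110 = 104
byte 4:  75 ^  97 =  42
byte 5: 245 ^ 108 = 153
byte 6: 159 ^  32 = 191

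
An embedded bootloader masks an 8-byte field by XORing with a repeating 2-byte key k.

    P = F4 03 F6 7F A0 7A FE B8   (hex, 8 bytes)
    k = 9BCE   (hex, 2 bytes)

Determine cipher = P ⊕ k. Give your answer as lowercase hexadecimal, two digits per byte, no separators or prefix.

The 2-byte key repeats, so the effective keystream is 9b ce 9b ce 9b ce 9b ce.
byte 0: f4 XOR 9b = 6f
byte 1: 03 XOR ce = cd
byte 2: f6 XOR 9b = 6d
byte 3: 7f XOR ce = b1
byte 4: a0 XOR 9b = 3b
byte 5: 7a XOR ce = b4
byte 6: fe XOR 9b = 65
byte 7: b8 XOR ce = 76

6fcd6db13bb46576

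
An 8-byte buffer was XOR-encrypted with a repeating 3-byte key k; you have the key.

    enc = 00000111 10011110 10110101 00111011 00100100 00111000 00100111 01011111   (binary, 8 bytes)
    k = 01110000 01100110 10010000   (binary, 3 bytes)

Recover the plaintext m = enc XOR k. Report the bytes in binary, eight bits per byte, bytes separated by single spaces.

The 3-byte key repeats, so the effective keystream is 70 66 90 70 66 90 70 66.
byte 0: 00000111 ⊕ 01110000 = 01110111
byte 1: 10011110 ⊕ 01100110 = 11111000
byte 2: 10110101 ⊕ 10010000 = 00100101
byte 3: 00111011 ⊕ 01110000 = 01001011
byte 4: 00100100 ⊕ 01100110 = 01000010
byte 5: 00111000 ⊕ 10010000 = 10101000
byte 6: 00100111 ⊕ 01110000 = 01010111
byte 7: 01011111 ⊕ 01100110 = 00111001

01110111 11111000 00100101 01001011 01000010 10101000 01010111 00111001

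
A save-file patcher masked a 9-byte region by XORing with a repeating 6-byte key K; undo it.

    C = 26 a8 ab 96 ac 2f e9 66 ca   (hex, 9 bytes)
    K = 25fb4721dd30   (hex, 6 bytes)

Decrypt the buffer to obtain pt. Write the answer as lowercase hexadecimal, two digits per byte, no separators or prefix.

0353ecb7711fcc9d8d

The 6-byte key repeats, so the effective keystream is 25 fb 47 21 dd 30 25 fb 47.
byte 0:  38 ^  37 =   3
byte 1: 168 ^ 251 =  83
byte 2: 171 ^  71 = 236
byte 3: 150 ^  33 = 183
byte 4: 172 ^ 221 = 113
byte 5:  47 ^  48 =  31
byte 6: 233 ^  37 = 204
byte 7: 102 ^ 251 = 157
byte 8: 202 ^  71 = 141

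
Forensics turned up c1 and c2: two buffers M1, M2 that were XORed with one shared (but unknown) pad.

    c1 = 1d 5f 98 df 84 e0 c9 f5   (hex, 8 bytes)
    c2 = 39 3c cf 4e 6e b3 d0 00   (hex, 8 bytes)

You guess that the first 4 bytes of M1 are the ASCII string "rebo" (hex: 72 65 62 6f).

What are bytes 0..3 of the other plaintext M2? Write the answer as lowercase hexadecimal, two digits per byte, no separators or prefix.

560635fe

First, c1 ⊕ c2 = (M1 ⊕ K) ⊕ (M2 ⊕ K) = M1 ⊕ M2, so the key drops out. Then M2 = (M1 ⊕ M2) ⊕ M1 over the first 4 bytes.
byte 0: (1d xor 39) xor 72 = 24 xor 72 = 56
byte 1: (5f xor 3c) xor 65 = 63 xor 65 = 06
byte 2: (98 xor cf) xor 62 = 57 xor 62 = 35
byte 3: (df xor 4e) xor 6f = 91 xor 6f = fe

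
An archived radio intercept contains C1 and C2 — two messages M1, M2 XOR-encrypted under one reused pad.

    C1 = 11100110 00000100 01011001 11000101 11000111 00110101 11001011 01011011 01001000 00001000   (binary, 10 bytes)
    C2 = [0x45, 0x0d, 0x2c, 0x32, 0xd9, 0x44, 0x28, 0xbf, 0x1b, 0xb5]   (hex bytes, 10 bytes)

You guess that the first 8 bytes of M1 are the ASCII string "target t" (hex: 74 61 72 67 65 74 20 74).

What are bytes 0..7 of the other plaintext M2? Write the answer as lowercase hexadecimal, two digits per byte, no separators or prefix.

d76807907b05c390

First, C1 ⊕ C2 = (M1 ⊕ K) ⊕ (M2 ⊕ K) = M1 ⊕ M2, so the key drops out. Then M2 = (M1 ⊕ M2) ⊕ M1 over the first 8 bytes.
byte 0: (e6 ^ 45) ^ 74 = a3 ^ 74 = d7
byte 1: (04 ^ 0d) ^ 61 = 09 ^ 61 = 68
byte 2: (59 ^ 2c) ^ 72 = 75 ^ 72 = 07
byte 3: (c5 ^ 32) ^ 67 = f7 ^ 67 = 90
byte 4: (c7 ^ d9) ^ 65 = 1e ^ 65 = 7b
byte 5: (35 ^ 44) ^ 74 = 71 ^ 74 = 05
byte 6: (cb ^ 28) ^ 20 = e3 ^ 20 = c3
byte 7: (5b ^ bf) ^ 74 = e4 ^ 74 = 90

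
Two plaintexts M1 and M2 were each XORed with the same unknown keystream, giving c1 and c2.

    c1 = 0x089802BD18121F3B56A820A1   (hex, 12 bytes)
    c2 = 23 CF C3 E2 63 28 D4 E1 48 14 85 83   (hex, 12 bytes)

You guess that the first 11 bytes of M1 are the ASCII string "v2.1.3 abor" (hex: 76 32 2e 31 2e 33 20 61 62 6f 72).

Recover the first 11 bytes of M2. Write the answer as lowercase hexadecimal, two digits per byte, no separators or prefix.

First, c1 ⊕ c2 = (M1 ⊕ K) ⊕ (M2 ⊕ K) = M1 ⊕ M2, so the key drops out. Then M2 = (M1 ⊕ M2) ⊕ M1 over the first 11 bytes.
byte 0: (08 ⊕ 23) ⊕ 76 = 2b ⊕ 76 = 5d
byte 1: (98 ⊕ cf) ⊕ 32 = 57 ⊕ 32 = 65
byte 2: (02 ⊕ c3) ⊕ 2e = c1 ⊕ 2e = ef
byte 3: (bd ⊕ e2) ⊕ 31 = 5f ⊕ 31 = 6e
byte 4: (18 ⊕ 63) ⊕ 2e = 7b ⊕ 2e = 55
byte 5: (12 ⊕ 28) ⊕ 33 = 3a ⊕ 33 = 09
byte 6: (1f ⊕ d4) ⊕ 20 = cb ⊕ 20 = eb
byte 7: (3b ⊕ e1) ⊕ 61 = da ⊕ 61 = bb
byte 8: (56 ⊕ 48) ⊕ 62 = 1e ⊕ 62 = 7c
byte 9: (a8 ⊕ 14) ⊕ 6f = bc ⊕ 6f = d3
byte 10: (20 ⊕ 85) ⊕ 72 = a5 ⊕ 72 = d7

5d65ef6e5509ebbb7cd3d7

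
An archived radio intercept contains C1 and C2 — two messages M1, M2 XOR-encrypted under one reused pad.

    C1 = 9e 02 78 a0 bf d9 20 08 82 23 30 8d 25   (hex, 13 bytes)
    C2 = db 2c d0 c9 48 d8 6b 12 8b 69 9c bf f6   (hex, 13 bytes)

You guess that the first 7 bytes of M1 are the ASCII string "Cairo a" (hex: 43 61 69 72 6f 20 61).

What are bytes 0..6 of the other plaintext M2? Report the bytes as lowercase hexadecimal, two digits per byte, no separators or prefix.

064fc11b98212a

First, C1 ⊕ C2 = (M1 ⊕ K) ⊕ (M2 ⊕ K) = M1 ⊕ M2, so the key drops out. Then M2 = (M1 ⊕ M2) ⊕ M1 over the first 7 bytes.
byte 0: (9e XOR db) XOR 43 = 45 XOR 43 = 06
byte 1: (02 XOR 2c) XOR 61 = 2e XOR 61 = 4f
byte 2: (78 XOR d0) XOR 69 = a8 XOR 69 = c1
byte 3: (a0 XOR c9) XOR 72 = 69 XOR 72 = 1b
byte 4: (bf XOR 48) XOR 6f = f7 XOR 6f = 98
byte 5: (d9 XOR d8) XOR 20 = 01 XOR 20 = 21
byte 6: (20 XOR 6b) XOR 61 = 4b XOR 61 = 2a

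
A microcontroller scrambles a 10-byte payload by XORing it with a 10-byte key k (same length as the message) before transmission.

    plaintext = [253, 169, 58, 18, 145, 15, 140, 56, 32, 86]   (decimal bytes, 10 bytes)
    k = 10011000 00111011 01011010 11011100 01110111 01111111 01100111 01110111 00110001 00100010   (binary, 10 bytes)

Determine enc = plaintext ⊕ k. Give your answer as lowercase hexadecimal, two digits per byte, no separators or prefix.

659260cee670eb4f1174

253 XOR 152 = 101
169 XOR  59 = 146
 58 XOR  90 =  96
 18 XOR 220 = 206
145 XOR 119 = 230
 15 XOR 127 = 112
140 XOR 103 = 235
 56 XOR 119 =  79
 32 XOR  49 =  17
 86 XOR  34 = 116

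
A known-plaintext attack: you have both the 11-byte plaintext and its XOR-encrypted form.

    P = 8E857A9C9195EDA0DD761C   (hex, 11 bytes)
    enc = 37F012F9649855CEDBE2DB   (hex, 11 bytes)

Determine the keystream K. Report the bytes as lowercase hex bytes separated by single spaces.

b9 75 68 65 f5 0d b8 6e 06 94 c7

Since enc = P ⊕ K, XORing both sides with P gives K = P ⊕ enc.
byte 0: 8e XOR 37 = b9
byte 1: 85 XOR f0 = 75
byte 2: 7a XOR 12 = 68
byte 3: 9c XOR f9 = 65
byte 4: 91 XOR 64 = f5
byte 5: 95 XOR 98 = 0d
byte 6: ed XOR 55 = b8
byte 7: a0 XOR ce = 6e
byte 8: dd XOR db = 06
byte 9: 76 XOR e2 = 94
byte 10: 1c XOR db = c7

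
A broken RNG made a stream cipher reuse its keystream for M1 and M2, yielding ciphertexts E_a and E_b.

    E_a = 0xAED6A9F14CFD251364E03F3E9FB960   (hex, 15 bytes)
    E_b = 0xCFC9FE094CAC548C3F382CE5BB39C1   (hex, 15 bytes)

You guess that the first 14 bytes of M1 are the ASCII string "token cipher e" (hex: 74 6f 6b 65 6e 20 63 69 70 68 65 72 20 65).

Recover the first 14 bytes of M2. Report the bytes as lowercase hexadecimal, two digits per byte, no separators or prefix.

15703c9d6e7112f62bb076a904e5

First, E_a ⊕ E_b = (M1 ⊕ K) ⊕ (M2 ⊕ K) = M1 ⊕ M2, so the key drops out. Then M2 = (M1 ⊕ M2) ⊕ M1 over the first 14 bytes.
byte 0: (ae ⊕ cf) ⊕ 74 = 61 ⊕ 74 = 15
byte 1: (d6 ⊕ c9) ⊕ 6f = 1f ⊕ 6f = 70
byte 2: (a9 ⊕ fe) ⊕ 6b = 57 ⊕ 6b = 3c
byte 3: (f1 ⊕ 09) ⊕ 65 = f8 ⊕ 65 = 9d
byte 4: (4c ⊕ 4c) ⊕ 6e = 00 ⊕ 6e = 6e
byte 5: (fd ⊕ ac) ⊕ 20 = 51 ⊕ 20 = 71
byte 6: (25 ⊕ 54) ⊕ 63 = 71 ⊕ 63 = 12
byte 7: (13 ⊕ 8c) ⊕ 69 = 9f ⊕ 69 = f6
byte 8: (64 ⊕ 3f) ⊕ 70 = 5b ⊕ 70 = 2b
byte 9: (e0 ⊕ 38) ⊕ 68 = d8 ⊕ 68 = b0
byte 10: (3f ⊕ 2c) ⊕ 65 = 13 ⊕ 65 = 76
byte 11: (3e ⊕ e5) ⊕ 72 = db ⊕ 72 = a9
byte 12: (9f ⊕ bb) ⊕ 20 = 24 ⊕ 20 = 04
byte 13: (b9 ⊕ 39) ⊕ 65 = 80 ⊕ 65 = e5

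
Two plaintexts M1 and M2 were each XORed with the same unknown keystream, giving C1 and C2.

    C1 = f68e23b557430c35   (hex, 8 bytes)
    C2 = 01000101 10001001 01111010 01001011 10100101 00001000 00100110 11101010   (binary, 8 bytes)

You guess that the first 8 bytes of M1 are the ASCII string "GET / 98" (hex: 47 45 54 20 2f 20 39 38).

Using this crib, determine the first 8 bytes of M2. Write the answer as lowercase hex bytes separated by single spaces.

First, C1 ⊕ C2 = (M1 ⊕ K) ⊕ (M2 ⊕ K) = M1 ⊕ M2, so the key drops out. Then M2 = (M1 ⊕ M2) ⊕ M1 over the first 8 bytes.
byte 0: (f6 XOR 45) XOR 47 = b3 XOR 47 = f4
byte 1: (8e XOR 89) XOR 45 = 07 XOR 45 = 42
byte 2: (23 XOR 7a) XOR 54 = 59 XOR 54 = 0d
byte 3: (b5 XOR 4b) XOR 20 = fe XOR 20 = de
byte 4: (57 XOR a5) XOR 2f = f2 XOR 2f = dd
byte 5: (43 XOR 08) XOR 20 = 4b XOR 20 = 6b
byte 6: (0c XOR 26) XOR 39 = 2a XOR 39 = 13
byte 7: (35 XOR ea) XOR 38 = df XOR 38 = e7

f4 42 0d de dd 6b 13 e7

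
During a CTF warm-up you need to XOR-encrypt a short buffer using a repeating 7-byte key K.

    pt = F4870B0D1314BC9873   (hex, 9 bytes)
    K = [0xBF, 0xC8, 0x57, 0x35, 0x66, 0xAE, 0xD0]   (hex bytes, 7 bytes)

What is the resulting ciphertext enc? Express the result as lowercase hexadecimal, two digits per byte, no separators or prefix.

4b4f5c3875ba6c27bb

The 7-byte key repeats, so the effective keystream is bf c8 57 35 66 ae d0 bf c8.
byte 0: 244 XOR 191 =  75
byte 1: 135 XOR 200 =  79
byte 2:  11 XOR  87 =  92
byte 3:  13 XOR  53 =  56
byte 4:  19 XOR 102 = 117
byte 5:  20 XOR 174 = 186
byte 6: 188 XOR 208 = 108
byte 7: 152 XOR 191 =  39
byte 8: 115 XOR 200 = 187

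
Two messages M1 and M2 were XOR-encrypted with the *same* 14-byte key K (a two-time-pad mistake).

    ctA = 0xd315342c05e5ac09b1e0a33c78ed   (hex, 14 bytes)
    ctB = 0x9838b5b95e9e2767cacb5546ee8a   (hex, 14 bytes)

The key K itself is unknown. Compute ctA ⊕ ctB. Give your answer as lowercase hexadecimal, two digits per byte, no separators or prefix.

ctA ⊕ ctB = (M1 ⊕ K) ⊕ (M2 ⊕ K) = M1 ⊕ M2 — the shared key cancels under XOR.
d3 xor 98 = 4b
15 xor 38 = 2d
34 xor b5 = 81
2c xor b9 = 95
05 xor 5e = 5b
e5 xor 9e = 7b
ac xor 27 = 8b
09 xor 67 = 6e
b1 xor ca = 7b
e0 xor cb = 2b
a3 xor 55 = f6
3c xor 46 = 7a
78 xor ee = 96
ed xor 8a = 67

4b2d81955b7b8b6e7b2bf67a9667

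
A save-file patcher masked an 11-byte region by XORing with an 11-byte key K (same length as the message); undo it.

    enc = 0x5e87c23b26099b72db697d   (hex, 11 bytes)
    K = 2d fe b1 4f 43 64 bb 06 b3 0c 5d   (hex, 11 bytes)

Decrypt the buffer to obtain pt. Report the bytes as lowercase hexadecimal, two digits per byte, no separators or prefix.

XOR is its own inverse, so applying the key byte-wise gives the result directly.
byte 0: 5e ^ 2d = 73
byte 1: 87 ^ fe = 79
byte 2: c2 ^ b1 = 73
byte 3: 3b ^ 4f = 74
byte 4: 26 ^ 43 = 65
byte 5: 09 ^ 64 = 6d
byte 6: 9b ^ bb = 20
byte 7: 72 ^ 06 = 74
byte 8: db ^ b3 = 68
byte 9: 69 ^ 0c = 65
byte 10: 7d ^ 5d = 20

73797374656d2074686520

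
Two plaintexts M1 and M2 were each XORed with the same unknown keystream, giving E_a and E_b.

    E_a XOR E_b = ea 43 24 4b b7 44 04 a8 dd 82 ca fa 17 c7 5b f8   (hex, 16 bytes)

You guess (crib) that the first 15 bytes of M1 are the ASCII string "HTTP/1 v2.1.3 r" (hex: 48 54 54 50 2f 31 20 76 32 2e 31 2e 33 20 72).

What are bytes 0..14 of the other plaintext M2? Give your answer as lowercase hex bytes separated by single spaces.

Since E_a ⊕ E_b = M1 ⊕ M2, XORing with the guessed M1 bytes yields the corresponding M2 bytes: M2 = (E_a ⊕ E_b) ⊕ M1.
ea xor 48 = a2
43 xor 54 = 17
24 xor 54 = 70
4b xor 50 = 1b
b7 xor 2f = 98
44 xor 31 = 75
04 xor 20 = 24
a8 xor 76 = de
dd xor 32 = ef
82 xor 2e = ac
ca xor 31 = fb
fa xor 2e = d4
17 xor 33 = 24
c7 xor 20 = e7
5b xor 72 = 29

a2 17 70 1b 98 75 24 de ef ac fb d4 24 e7 29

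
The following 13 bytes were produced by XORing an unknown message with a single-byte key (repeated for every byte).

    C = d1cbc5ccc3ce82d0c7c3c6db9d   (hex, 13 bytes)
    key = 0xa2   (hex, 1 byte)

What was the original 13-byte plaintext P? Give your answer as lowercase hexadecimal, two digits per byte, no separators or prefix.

7369676e616c2072656164793f

The 1-byte key repeats, so the effective keystream is a2 a2 a2 a2 a2 a2 a2 a2 a2 a2 a2 a2 a2.
byte 0: 11010001 xor 10100010 = 01110011
byte 1: 11001011 xor 10100010 = 01101001
byte 2: 11000101 xor 10100010 = 01100111
byte 3: 11001100 xor 10100010 = 01101110
byte 4: 11000011 xor 10100010 = 01100001
byte 5: 11001110 xor 10100010 = 01101100
byte 6: 10000010 xor 10100010 = 00100000
byte 7: 11010000 xor 10100010 = 01110010
byte 8: 11000111 xor 10100010 = 01100101
byte 9: 11000011 xor 10100010 = 01100001
byte 10: 11000110 xor 10100010 = 01100100
byte 11: 11011011 xor 10100010 = 01111001
byte 12: 10011101 xor 10100010 = 00111111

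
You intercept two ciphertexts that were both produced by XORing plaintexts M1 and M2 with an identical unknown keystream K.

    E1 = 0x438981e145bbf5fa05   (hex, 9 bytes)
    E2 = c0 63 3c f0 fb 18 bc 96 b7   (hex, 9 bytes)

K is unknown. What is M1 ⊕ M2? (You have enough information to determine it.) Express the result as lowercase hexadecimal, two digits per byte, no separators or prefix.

83eabd11bea3496cb2

E1 ⊕ E2 = (M1 ⊕ K) ⊕ (M2 ⊕ K) = M1 ⊕ M2 — the shared key cancels under XOR.
byte 0: 01000011 XOR 11000000 = 10000011
byte 1: 10001001 XOR 01100011 = 11101010
byte 2: 10000001 XOR 00111100 = 10111101
byte 3: 11100001 XOR 11110000 = 00010001
byte 4: 01000101 XOR 11111011 = 10111110
byte 5: 10111011 XOR 00011000 = 10100011
byte 6: 11110101 XOR 10111100 = 01001001
byte 7: 11111010 XOR 10010110 = 01101100
byte 8: 00000101 XOR 10110111 = 10110010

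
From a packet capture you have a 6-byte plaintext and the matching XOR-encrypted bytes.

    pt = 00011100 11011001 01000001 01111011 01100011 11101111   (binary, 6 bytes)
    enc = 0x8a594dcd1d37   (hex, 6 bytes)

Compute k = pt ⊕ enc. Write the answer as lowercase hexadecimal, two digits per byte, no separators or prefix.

Since enc = pt ⊕ k, XORing both sides with pt gives k = pt ⊕ enc.
byte 0: 1c XOR 8a = 96
byte 1: d9 XOR 59 = 80
byte 2: 41 XOR 4d = 0c
byte 3: 7b XOR cd = b6
byte 4: 63 XOR 1d = 7e
byte 5: ef XOR 37 = d8

96800cb67ed8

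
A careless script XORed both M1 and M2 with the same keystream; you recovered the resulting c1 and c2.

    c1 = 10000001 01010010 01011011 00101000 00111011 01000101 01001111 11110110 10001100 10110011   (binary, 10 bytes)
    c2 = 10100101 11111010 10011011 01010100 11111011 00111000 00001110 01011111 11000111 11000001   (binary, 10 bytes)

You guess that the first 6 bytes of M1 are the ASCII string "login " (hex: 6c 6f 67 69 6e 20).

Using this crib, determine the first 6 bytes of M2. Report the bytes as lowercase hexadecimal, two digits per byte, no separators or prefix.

48c7a715ae5d

First, c1 ⊕ c2 = (M1 ⊕ K) ⊕ (M2 ⊕ K) = M1 ⊕ M2, so the key drops out. Then M2 = (M1 ⊕ M2) ⊕ M1 over the first 6 bytes.
byte 0: (81 XOR a5) XOR 6c = 24 XOR 6c = 48
byte 1: (52 XOR fa) XOR 6f = a8 XOR 6f = c7
byte 2: (5b XOR 9b) XOR 67 = c0 XOR 67 = a7
byte 3: (28 XOR 54) XOR 69 = 7c XOR 69 = 15
byte 4: (3b XOR fb) XOR 6e = c0 XOR 6e = ae
byte 5: (45 XOR 38) XOR 20 = 7d XOR 20 = 5d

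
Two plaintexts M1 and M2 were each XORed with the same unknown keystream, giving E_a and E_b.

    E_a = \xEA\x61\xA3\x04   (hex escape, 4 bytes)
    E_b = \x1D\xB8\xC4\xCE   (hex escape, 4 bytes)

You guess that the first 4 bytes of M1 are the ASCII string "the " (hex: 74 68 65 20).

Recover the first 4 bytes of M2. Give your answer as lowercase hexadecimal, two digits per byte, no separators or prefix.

83b102ea

First, E_a ⊕ E_b = (M1 ⊕ K) ⊕ (M2 ⊕ K) = M1 ⊕ M2, so the key drops out. Then M2 = (M1 ⊕ M2) ⊕ M1 over the first 4 bytes.
byte 0: (ea ^ 1d) ^ 74 = f7 ^ 74 = 83
byte 1: (61 ^ b8) ^ 68 = d9 ^ 68 = b1
byte 2: (a3 ^ c4) ^ 65 = 67 ^ 65 = 02
byte 3: (04 ^ ce) ^ 20 = ca ^ 20 = ea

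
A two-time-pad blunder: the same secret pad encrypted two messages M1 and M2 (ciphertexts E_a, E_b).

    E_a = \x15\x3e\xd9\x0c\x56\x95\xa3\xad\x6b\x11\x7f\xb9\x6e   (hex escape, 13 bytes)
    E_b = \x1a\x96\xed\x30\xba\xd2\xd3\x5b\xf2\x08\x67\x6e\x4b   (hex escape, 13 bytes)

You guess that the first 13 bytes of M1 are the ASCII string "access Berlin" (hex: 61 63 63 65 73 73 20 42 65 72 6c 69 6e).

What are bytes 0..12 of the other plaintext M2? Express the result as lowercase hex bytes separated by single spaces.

First, E_a ⊕ E_b = (M1 ⊕ K) ⊕ (M2 ⊕ K) = M1 ⊕ M2, so the key drops out. Then M2 = (M1 ⊕ M2) ⊕ M1 over the first 13 bytes.
byte 0: (15 ^ 1a) ^ 61 = 0f ^ 61 = 6e
byte 1: (3e ^ 96) ^ 63 = a8 ^ 63 = cb
byte 2: (d9 ^ ed) ^ 63 = 34 ^ 63 = 57
byte 3: (0c ^ 30) ^ 65 = 3c ^ 65 = 59
byte 4: (56 ^ ba) ^ 73 = ec ^ 73 = 9f
byte 5: (95 ^ d2) ^ 73 = 47 ^ 73 = 34
byte 6: (a3 ^ d3) ^ 20 = 70 ^ 20 = 50
byte 7: (ad ^ 5b) ^ 42 = f6 ^ 42 = b4
byte 8: (6b ^ f2) ^ 65 = 99 ^ 65 = fc
byte 9: (11 ^ 08) ^ 72 = 19 ^ 72 = 6b
byte 10: (7f ^ 67) ^ 6c = 18 ^ 6c = 74
byte 11: (b9 ^ 6e) ^ 69 = d7 ^ 69 = be
byte 12: (6e ^ 4b) ^ 6e = 25 ^ 6e = 4b

6e cb 57 59 9f 34 50 b4 fc 6b 74 be 4b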